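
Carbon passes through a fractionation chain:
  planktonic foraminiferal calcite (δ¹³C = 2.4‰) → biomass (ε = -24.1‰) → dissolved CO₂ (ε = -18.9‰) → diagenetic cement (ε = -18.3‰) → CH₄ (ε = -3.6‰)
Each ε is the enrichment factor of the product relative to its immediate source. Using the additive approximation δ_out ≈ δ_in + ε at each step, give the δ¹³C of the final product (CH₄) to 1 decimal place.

-62.5‰

step 1: δ ≈ 2.4 + (-24.1) = -21.7‰
step 2: δ ≈ -21.7 + (-18.9) = -40.6‰
step 3: δ ≈ -40.6 + (-18.3) = -58.9‰
step 4: δ ≈ -58.9 + (-3.6) = -62.5‰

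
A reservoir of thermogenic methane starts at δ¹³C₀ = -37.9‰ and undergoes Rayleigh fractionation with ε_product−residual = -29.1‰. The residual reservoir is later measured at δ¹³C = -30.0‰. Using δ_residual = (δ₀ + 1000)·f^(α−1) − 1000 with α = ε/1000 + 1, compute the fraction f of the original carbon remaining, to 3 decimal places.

0.755

α − 1 = ε/1000 = -0.0291
(δ_res + 1000)/(δ₀ + 1000) = (-30.0 + 1000)/(-37.9 + 1000) = 970.0/962.1 = 1.008211
f = 1.008211^(1/-0.0291) = exp(ln(1.008211)/-0.0291) = exp(0.00818/-0.0291)
f = exp(-0.2810) = 0.7550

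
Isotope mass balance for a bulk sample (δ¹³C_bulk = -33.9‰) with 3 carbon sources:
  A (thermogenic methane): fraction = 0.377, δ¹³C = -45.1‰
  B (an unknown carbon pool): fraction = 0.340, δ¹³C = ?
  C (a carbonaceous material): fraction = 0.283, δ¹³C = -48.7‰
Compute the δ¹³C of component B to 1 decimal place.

Isotope mass balance: δ_bulk = Σ fᵢ·δᵢ.
-33.9 = 0.377×(-45.1) + 0.340×δ_B + 0.283×(-48.7)
0.340·δ_B = -33.9 − (-30.785) = -3.115
δ_B = -3.115 / 0.340 = -9.16‰

-9.2‰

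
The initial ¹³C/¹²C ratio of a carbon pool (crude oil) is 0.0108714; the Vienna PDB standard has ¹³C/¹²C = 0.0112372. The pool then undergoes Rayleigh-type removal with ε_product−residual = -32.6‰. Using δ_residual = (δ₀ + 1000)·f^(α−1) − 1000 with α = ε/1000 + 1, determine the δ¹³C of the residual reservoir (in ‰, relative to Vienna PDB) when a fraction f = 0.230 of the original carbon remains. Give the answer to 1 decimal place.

δ₀ = (0.0108714/0.0112372 − 1)×1000 = (0.967447 − 1)×1000 = -32.553‰
α − 1 = ε/1000 = -0.0326
f^(α−1) = 0.230^(-0.0326) = 1.049078
δ_res = (-32.553 + 1000) × 1.049078 − 1000 = 1014.928 − 1000 = 14.93‰

14.9‰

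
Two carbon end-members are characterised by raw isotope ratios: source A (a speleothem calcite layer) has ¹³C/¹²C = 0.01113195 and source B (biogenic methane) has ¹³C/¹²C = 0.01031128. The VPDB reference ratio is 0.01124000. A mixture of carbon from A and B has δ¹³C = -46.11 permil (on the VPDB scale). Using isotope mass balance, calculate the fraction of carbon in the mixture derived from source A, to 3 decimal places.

0.500

δ_A = (0.01113195/0.01124000 − 1)×1000 = (0.990387 − 1)×1000 = -9.613 permil
δ_B = (0.01031128/0.01124000 − 1)×1000 = (0.917374 − 1)×1000 = -82.626 permil
f_A = (δ_mix − δ_B)/(δ_A − δ_B) = (-46.11 − (-82.626))/(-9.613 − (-82.626))
f_A = 36.516 / 73.013 = 0.5001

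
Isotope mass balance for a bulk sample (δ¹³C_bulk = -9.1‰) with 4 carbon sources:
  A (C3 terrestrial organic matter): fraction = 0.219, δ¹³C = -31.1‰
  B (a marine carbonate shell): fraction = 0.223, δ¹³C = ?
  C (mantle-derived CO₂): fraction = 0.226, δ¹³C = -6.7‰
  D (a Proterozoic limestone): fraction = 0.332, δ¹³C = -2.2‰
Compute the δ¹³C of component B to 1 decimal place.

-0.2‰

Isotope mass balance: δ_bulk = Σ fᵢ·δᵢ.
-9.1 = 0.219×(-31.1) + 0.223×δ_B + 0.226×(-6.7) + 0.332×(-2.2)
0.223·δ_B = -9.1 − (-9.056) = -0.044
δ_B = -0.044 / 0.223 = -0.20‰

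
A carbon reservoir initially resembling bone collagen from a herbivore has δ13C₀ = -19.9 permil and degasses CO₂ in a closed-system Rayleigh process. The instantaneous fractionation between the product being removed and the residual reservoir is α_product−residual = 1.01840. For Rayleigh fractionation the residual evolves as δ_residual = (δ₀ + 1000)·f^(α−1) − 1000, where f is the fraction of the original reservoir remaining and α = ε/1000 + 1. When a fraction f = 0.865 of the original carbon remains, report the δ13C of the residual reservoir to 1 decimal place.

-22.5 permil

Rayleigh residual: δ_res = (δ₀ + 1000)·f^(α−1) − 1000
α − 1 = 0.01840
f^(α−1) = 0.865^(0.01840) = 0.997335
δ_res = (-19.9 + 1000) × 0.997335 − 1000 = 977.488 − 1000 = -22.51 permil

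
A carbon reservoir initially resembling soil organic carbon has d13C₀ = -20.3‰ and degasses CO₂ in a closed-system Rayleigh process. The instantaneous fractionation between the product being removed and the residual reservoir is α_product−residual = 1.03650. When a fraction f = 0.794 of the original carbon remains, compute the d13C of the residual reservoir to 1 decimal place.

Rayleigh residual: δ_res = (δ₀ + 1000)·f^(α−1) − 1000
α − 1 = 0.03650
f^(α−1) = 0.794^(0.03650) = 0.991616
δ_res = (-20.3 + 1000) × 0.991616 − 1000 = 971.486 − 1000 = -28.51‰

-28.5‰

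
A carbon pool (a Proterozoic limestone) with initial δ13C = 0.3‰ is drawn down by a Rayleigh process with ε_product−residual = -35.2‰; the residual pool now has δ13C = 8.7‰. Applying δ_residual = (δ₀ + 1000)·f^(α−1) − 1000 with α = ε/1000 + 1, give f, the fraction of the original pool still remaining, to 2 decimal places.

0.79

α − 1 = ε/1000 = -0.0352
(δ_res + 1000)/(δ₀ + 1000) = (8.7 + 1000)/(0.3 + 1000) = 1008.7/1000.3 = 1.008397
f = 1.008397^(1/-0.0352) = exp(ln(1.008397)/-0.0352) = exp(0.00836/-0.0352)
f = exp(-0.2376) = 0.7885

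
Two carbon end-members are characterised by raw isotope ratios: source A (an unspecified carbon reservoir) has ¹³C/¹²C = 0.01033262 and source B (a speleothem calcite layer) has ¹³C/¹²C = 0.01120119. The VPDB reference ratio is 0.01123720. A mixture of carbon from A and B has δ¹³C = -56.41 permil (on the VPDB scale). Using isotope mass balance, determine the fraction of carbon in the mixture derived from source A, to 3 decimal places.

0.688

δ_A = (0.01033262/0.01123720 − 1)×1000 = (0.919501 − 1)×1000 = -80.499 permil
δ_B = (0.01120119/0.01123720 − 1)×1000 = (0.996795 − 1)×1000 = -3.205 permil
f_A = (δ_mix − δ_B)/(δ_A − δ_B) = (-56.41 − (-3.205))/(-80.499 − (-3.205))
f_A = -53.205 / -77.294 = 0.6884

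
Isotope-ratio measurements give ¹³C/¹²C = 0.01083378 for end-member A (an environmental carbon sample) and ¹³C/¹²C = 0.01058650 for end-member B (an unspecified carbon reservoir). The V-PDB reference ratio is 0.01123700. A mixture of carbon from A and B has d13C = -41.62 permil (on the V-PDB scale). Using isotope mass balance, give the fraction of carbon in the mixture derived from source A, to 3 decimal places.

δ_A = (0.01083378/0.01123700 − 1)×1000 = (0.964117 − 1)×1000 = -35.883 permil
δ_B = (0.01058650/0.01123700 − 1)×1000 = (0.942111 − 1)×1000 = -57.889 permil
f_A = (δ_mix − δ_B)/(δ_A − δ_B) = (-41.62 − (-57.889))/(-35.883 − (-57.889))
f_A = 16.269 / 22.006 = 0.7393

0.739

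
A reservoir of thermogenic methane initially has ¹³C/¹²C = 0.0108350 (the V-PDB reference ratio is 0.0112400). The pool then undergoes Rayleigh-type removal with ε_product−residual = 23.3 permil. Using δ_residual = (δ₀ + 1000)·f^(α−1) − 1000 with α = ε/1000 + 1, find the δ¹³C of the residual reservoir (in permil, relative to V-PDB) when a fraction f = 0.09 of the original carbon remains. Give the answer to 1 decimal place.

δ₀ = (0.0108350/0.0112400 − 1)×1000 = (0.963968 − 1)×1000 = -36.032 permil
α − 1 = ε/1000 = 0.0233
f^(α−1) = 0.09^(0.0233) = 0.945440
δ_res = (-36.032 + 1000) × 0.945440 − 1000 = 911.374 − 1000 = -88.63 permil

-88.6 permil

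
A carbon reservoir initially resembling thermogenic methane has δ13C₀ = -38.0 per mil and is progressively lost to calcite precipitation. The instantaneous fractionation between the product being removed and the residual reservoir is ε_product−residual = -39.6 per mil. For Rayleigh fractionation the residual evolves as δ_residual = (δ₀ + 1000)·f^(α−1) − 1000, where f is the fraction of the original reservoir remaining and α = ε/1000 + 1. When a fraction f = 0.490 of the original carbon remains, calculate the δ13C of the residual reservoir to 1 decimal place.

Rayleigh residual: δ_res = (δ₀ + 1000)·f^(α−1) − 1000
α = ε/1000 + 1 = 0.96040, so α − 1 = -0.03960
f^(α−1) = 0.490^(-0.03960) = 1.028651
δ_res = (-38.0 + 1000) × 1.028651 − 1000 = 989.563 − 1000 = -10.44 per mil

-10.4 per mil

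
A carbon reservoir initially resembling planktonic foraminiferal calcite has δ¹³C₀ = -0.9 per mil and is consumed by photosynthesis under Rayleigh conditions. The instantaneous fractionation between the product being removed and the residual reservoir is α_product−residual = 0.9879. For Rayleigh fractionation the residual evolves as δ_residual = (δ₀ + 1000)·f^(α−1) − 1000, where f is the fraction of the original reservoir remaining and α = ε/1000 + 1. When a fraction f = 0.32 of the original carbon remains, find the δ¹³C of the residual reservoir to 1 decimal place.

13.0 per mil

Rayleigh residual: δ_res = (δ₀ + 1000)·f^(α−1) − 1000
α − 1 = -0.01210
f^(α−1) = 0.32^(-0.01210) = 1.013883
δ_res = (-0.9 + 1000) × 1.013883 − 1000 = 1012.970 − 1000 = 12.97 per mil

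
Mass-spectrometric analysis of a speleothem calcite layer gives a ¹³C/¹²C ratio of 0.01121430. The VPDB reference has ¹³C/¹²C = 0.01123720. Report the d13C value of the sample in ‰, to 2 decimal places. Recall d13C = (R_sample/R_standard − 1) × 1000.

d13C = (R_sample / R_standard − 1) × 1000
R_sample / R_standard = 0.01121430 / 0.01123720 = 0.997962
d13C = (0.997962 − 1) × 1000 = -2.038‰

-2.04‰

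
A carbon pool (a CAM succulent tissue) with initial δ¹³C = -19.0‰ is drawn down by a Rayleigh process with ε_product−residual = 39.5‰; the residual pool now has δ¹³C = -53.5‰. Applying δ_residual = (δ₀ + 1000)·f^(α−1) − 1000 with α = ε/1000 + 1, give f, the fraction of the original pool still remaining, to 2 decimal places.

α − 1 = ε/1000 = 0.0395
(δ_res + 1000)/(δ₀ + 1000) = (-53.5 + 1000)/(-19.0 + 1000) = 946.5/981.0 = 0.964832
f = 0.964832^(1/0.0395) = exp(ln(0.964832)/0.0395) = exp(-0.03580/0.0395)
f = exp(-0.9064) = 0.4040

0.40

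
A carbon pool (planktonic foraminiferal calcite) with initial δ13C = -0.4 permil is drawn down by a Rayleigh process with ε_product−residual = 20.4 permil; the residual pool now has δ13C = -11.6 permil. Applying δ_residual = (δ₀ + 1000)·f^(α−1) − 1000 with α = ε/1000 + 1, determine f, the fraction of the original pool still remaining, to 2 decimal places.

α − 1 = ε/1000 = 0.0204
(δ_res + 1000)/(δ₀ + 1000) = (-11.6 + 1000)/(-0.4 + 1000) = 988.4/999.6 = 0.988796
f = 0.988796^(1/0.0204) = exp(ln(0.988796)/0.0204) = exp(-0.01127/0.0204)
f = exp(-0.5523) = 0.5756

0.58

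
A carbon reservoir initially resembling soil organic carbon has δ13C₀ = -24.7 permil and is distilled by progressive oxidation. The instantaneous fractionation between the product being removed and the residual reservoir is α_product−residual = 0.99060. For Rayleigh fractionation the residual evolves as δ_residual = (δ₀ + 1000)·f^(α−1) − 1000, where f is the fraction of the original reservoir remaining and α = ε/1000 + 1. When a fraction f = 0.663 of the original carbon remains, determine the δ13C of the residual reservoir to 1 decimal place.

-20.9 permil

Rayleigh residual: δ_res = (δ₀ + 1000)·f^(α−1) − 1000
α − 1 = -0.00940
f^(α−1) = 0.663^(-0.00940) = 1.003871
δ_res = (-24.7 + 1000) × 1.003871 − 1000 = 979.075 − 1000 = -20.92 permil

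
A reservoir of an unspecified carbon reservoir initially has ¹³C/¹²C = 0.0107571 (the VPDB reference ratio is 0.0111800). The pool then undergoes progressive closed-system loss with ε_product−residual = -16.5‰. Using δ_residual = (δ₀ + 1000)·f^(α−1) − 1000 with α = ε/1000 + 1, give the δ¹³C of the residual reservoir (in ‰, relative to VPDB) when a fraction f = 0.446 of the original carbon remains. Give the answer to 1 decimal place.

-24.9‰

δ₀ = (0.0107571/0.0111800 − 1)×1000 = (0.962174 − 1)×1000 = -37.826‰
α − 1 = ε/1000 = -0.0165
f^(α−1) = 0.446^(-0.0165) = 1.013412
δ_res = (-37.826 + 1000) × 1.013412 − 1000 = 975.078 − 1000 = -24.92‰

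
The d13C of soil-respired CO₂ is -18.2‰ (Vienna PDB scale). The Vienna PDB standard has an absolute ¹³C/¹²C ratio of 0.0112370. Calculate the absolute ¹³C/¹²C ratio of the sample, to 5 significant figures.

R_sample = R_standard × (d13C/1000 + 1)
R_sample = 0.0112370 × (-18.2/1000 + 1) = 0.0112370 × 0.981800
R_sample = 0.0110325

0.011032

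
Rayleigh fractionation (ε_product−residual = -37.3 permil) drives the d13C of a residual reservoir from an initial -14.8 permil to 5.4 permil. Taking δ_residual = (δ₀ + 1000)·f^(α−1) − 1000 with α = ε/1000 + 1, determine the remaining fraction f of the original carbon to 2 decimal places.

0.58

α − 1 = ε/1000 = -0.0373
(δ_res + 1000)/(δ₀ + 1000) = (5.4 + 1000)/(-14.8 + 1000) = 1005.4/985.2 = 1.020503
f = 1.020503^(1/-0.0373) = exp(ln(1.020503)/-0.0373) = exp(0.02030/-0.0373)
f = exp(-0.5441) = 0.5803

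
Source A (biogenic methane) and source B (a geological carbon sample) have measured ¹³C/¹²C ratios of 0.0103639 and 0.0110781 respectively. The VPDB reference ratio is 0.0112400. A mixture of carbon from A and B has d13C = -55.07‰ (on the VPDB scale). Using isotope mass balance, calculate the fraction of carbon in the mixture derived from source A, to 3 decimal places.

0.640

δ_A = (0.0103639/0.0112400 − 1)×1000 = (0.922055 − 1)×1000 = -77.945‰
δ_B = (0.0110781/0.0112400 − 1)×1000 = (0.985596 − 1)×1000 = -14.404‰
f_A = (δ_mix − δ_B)/(δ_A − δ_B) = (-55.07 − (-14.404))/(-77.945 − (-14.404))
f_A = -40.666 / -63.541 = 0.6400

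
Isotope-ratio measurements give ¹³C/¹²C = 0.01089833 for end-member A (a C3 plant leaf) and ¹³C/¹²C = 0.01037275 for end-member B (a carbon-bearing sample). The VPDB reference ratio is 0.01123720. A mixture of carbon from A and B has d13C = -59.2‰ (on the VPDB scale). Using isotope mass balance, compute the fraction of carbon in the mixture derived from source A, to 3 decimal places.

δ_A = (0.01089833/0.01123720 − 1)×1000 = (0.969844 − 1)×1000 = -30.156‰
δ_B = (0.01037275/0.01123720 − 1)×1000 = (0.923072 − 1)×1000 = -76.928‰
f_A = (δ_mix − δ_B)/(δ_A − δ_B) = (-59.2 − (-76.928))/(-30.156 − (-76.928))
f_A = 17.728 / 46.771 = 0.3790

0.379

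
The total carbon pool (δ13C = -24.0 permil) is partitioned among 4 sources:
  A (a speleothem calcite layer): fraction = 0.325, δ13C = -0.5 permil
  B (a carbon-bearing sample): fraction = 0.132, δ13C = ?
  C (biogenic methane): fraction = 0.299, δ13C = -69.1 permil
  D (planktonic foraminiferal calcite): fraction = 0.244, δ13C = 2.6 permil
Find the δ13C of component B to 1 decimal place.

-28.9 permil

Isotope mass balance: δ_bulk = Σ fᵢ·δᵢ.
-24.0 = 0.325×(-0.5) + 0.132×δ_B + 0.299×(-69.1) + 0.244×(2.6)
0.132·δ_B = -24.0 − (-20.189) = -3.811
δ_B = -3.811 / 0.132 = -28.87 permil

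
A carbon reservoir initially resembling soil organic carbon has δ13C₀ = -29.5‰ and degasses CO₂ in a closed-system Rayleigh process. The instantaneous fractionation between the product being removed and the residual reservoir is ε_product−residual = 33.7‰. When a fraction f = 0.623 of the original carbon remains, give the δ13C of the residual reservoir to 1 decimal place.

Rayleigh residual: δ_res = (δ₀ + 1000)·f^(α−1) − 1000
α = ε/1000 + 1 = 1.03370, so α − 1 = 0.03370
f^(α−1) = 0.623^(0.03370) = 0.984179
δ_res = (-29.5 + 1000) × 0.984179 − 1000 = 955.146 − 1000 = -44.85‰

-44.9‰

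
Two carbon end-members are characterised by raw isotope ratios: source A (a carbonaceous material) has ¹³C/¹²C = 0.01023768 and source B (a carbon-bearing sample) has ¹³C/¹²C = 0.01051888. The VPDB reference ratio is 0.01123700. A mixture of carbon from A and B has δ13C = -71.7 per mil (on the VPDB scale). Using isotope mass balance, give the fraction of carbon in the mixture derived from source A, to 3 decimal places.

0.311

δ_A = (0.01023768/0.01123700 − 1)×1000 = (0.911069 − 1)×1000 = -88.931 per mil
δ_B = (0.01051888/0.01123700 − 1)×1000 = (0.936093 − 1)×1000 = -63.907 per mil
f_A = (δ_mix − δ_B)/(δ_A − δ_B) = (-71.7 − (-63.907))/(-88.931 − (-63.907))
f_A = -7.793 / -25.024 = 0.3114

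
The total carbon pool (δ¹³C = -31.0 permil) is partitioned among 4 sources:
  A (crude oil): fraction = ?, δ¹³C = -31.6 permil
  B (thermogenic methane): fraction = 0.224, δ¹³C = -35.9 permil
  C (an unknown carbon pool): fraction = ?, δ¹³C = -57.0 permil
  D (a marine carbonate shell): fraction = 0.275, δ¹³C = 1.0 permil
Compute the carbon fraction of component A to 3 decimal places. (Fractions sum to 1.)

Let f_A and f_C be the unknown fractions; fractions sum to 1 so f_A + f_C = 0.501.
Mass balance: Σ fᵢ·δᵢ = δ_bulk ⇒ f_A·(-31.6) + f_C·(-57.0) = -31.0 − (-7.767) = -23.233
Substitute f_C = 0.501 − f_A:
f_A·(-31.6 − -57.0) = -23.233 − 0.501×(-57.0) = 5.324
f_A = 5.324 / 25.4 = 0.2096

0.210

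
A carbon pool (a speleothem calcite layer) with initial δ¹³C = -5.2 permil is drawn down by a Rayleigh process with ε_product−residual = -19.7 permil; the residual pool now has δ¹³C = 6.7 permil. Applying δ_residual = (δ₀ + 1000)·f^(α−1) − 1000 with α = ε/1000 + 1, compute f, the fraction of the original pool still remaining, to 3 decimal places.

α − 1 = ε/1000 = -0.0197
(δ_res + 1000)/(δ₀ + 1000) = (6.7 + 1000)/(-5.2 + 1000) = 1006.7/994.8 = 1.011962
f = 1.011962^(1/-0.0197) = exp(ln(1.011962)/-0.0197) = exp(0.01189/-0.0197)
f = exp(-0.6036) = 0.5468

0.547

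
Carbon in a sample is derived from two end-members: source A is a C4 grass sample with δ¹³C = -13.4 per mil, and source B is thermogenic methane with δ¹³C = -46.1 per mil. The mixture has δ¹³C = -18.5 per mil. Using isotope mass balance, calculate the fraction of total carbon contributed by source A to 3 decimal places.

δ_mix = f_A·δ_A + (1 − f_A)·δ_B  ⇒  f_A = (δ_mix − δ_B)/(δ_A − δ_B)
f_A = (-18.5 − (-46.1)) / (-13.4 − (-46.1))
f_A = 27.6 / 32.7 = 0.8440

0.844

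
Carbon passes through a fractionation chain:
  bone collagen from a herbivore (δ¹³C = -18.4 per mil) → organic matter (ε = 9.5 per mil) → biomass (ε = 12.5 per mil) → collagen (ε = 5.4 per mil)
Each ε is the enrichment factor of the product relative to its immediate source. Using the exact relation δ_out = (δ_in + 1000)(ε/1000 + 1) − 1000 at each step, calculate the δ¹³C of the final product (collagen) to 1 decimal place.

step 1: δ = (-18.40 + 1000)·(9.5/1000 + 1) − 1000 = -9.07 per mil
step 2: δ = (-9.07 + 1000)·(12.5/1000 + 1) − 1000 = 3.31 per mil
step 3: δ = (3.31 + 1000)·(5.4/1000 + 1) − 1000 = 8.73 per mil

8.7 per mil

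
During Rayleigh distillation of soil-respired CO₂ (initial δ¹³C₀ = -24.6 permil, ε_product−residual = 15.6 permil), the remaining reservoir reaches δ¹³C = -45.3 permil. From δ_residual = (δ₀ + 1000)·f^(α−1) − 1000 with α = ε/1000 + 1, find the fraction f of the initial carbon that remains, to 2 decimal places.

0.25

α − 1 = ε/1000 = 0.0156
(δ_res + 1000)/(δ₀ + 1000) = (-45.3 + 1000)/(-24.6 + 1000) = 954.7/975.4 = 0.978778
f = 0.978778^(1/0.0156) = exp(ln(0.978778)/0.0156) = exp(-0.02145/0.0156)
f = exp(-1.3750) = 0.2528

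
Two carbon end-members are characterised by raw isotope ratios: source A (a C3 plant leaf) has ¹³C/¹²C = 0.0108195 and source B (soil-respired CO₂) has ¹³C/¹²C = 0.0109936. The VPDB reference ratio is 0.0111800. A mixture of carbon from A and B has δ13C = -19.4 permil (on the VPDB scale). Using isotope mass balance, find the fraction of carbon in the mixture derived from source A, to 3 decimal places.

δ_A = (0.0108195/0.0111800 − 1)×1000 = (0.967755 − 1)×1000 = -32.245 permil
δ_B = (0.0109936/0.0111800 − 1)×1000 = (0.983327 − 1)×1000 = -16.673 permil
f_A = (δ_mix − δ_B)/(δ_A − δ_B) = (-19.4 − (-16.673))/(-32.245 − (-16.673))
f_A = -2.727 / -15.572 = 0.1751

0.175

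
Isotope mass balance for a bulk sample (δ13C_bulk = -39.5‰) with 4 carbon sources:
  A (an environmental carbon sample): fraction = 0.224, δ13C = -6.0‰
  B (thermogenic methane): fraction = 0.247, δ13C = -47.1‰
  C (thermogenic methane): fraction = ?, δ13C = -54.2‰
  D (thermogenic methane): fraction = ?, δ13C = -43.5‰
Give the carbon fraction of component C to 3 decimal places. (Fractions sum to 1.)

Let f_C and f_D be the unknown fractions; fractions sum to 1 so f_C + f_D = 0.529.
Mass balance: Σ fᵢ·δᵢ = δ_bulk ⇒ f_C·(-54.2) + f_D·(-43.5) = -39.5 − (-12.978) = -26.522
Substitute f_D = 0.529 − f_C:
f_C·(-54.2 − -43.5) = -26.522 − 0.529×(-43.5) = -3.511
f_C = -3.511 / -10.7 = 0.3281

0.328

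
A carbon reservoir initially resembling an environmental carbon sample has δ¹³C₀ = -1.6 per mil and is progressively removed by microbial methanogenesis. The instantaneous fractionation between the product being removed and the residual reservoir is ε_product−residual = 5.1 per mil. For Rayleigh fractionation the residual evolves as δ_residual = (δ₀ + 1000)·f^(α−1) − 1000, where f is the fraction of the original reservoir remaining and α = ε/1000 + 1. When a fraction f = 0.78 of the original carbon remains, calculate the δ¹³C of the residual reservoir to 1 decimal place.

Rayleigh residual: δ_res = (δ₀ + 1000)·f^(α−1) − 1000
α = ε/1000 + 1 = 1.00510, so α − 1 = 0.00510
f^(α−1) = 0.78^(0.00510) = 0.998734
δ_res = (-1.6 + 1000) × 0.998734 − 1000 = 997.136 − 1000 = -2.86 per mil

-2.9 per mil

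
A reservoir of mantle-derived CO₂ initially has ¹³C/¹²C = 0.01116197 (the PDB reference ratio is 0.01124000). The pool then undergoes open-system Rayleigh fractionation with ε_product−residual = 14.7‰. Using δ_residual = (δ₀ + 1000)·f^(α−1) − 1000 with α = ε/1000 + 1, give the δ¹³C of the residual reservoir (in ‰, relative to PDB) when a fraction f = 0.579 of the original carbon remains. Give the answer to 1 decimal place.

δ₀ = (0.01116197/0.01124000 − 1)×1000 = (0.993058 − 1)×1000 = -6.942‰
α − 1 = ε/1000 = 0.0147
f^(α−1) = 0.579^(0.0147) = 0.991999
δ_res = (-6.942 + 1000) × 0.991999 − 1000 = 985.113 − 1000 = -14.89‰

-14.9‰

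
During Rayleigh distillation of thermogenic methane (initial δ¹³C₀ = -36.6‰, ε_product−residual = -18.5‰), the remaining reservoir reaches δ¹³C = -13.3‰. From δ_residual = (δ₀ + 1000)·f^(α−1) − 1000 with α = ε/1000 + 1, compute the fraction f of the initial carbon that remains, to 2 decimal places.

0.27

α − 1 = ε/1000 = -0.0185
(δ_res + 1000)/(δ₀ + 1000) = (-13.3 + 1000)/(-36.6 + 1000) = 986.7/963.4 = 1.024185
f = 1.024185^(1/-0.0185) = exp(ln(1.024185)/-0.0185) = exp(0.02390/-0.0185)
f = exp(-1.2917) = 0.2748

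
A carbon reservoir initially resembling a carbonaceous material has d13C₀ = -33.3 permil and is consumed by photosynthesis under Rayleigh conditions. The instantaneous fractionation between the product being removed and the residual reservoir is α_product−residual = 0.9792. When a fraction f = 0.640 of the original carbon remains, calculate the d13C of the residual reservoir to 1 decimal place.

Rayleigh residual: δ_res = (δ₀ + 1000)·f^(α−1) − 1000
α − 1 = -0.02080
f^(α−1) = 0.640^(-0.02080) = 1.009326
δ_res = (-33.3 + 1000) × 1.009326 − 1000 = 975.715 − 1000 = -24.28 permil

-24.3 permil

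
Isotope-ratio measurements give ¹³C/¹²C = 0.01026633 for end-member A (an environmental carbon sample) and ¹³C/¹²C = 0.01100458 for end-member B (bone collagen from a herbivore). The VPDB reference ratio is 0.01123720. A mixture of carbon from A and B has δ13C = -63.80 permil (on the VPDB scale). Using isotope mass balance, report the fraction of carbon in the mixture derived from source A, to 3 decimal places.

δ_A = (0.01026633/0.01123720 − 1)×1000 = (0.913602 − 1)×1000 = -86.398 permil
δ_B = (0.01100458/0.01123720 − 1)×1000 = (0.979299 − 1)×1000 = -20.701 permil
f_A = (δ_mix − δ_B)/(δ_A − δ_B) = (-63.80 − (-20.701))/(-86.398 − (-20.701))
f_A = -43.099 / -65.697 = 0.6560

0.656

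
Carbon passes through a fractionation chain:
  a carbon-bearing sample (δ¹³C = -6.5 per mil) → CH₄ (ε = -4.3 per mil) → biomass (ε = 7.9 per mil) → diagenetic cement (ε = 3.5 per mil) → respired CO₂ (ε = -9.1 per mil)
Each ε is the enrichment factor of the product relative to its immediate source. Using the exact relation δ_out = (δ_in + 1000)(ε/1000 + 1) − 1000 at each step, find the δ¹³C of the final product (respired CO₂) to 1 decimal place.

step 1: δ = (-6.50 + 1000)·(-4.3/1000 + 1) − 1000 = -10.77 per mil
step 2: δ = (-10.77 + 1000)·(7.9/1000 + 1) − 1000 = -2.96 per mil
step 3: δ = (-2.96 + 1000)·(3.5/1000 + 1) − 1000 = 0.53 per mil
step 4: δ = (0.53 + 1000)·(-9.1/1000 + 1) − 1000 = -8.57 per mil

-8.6 per mil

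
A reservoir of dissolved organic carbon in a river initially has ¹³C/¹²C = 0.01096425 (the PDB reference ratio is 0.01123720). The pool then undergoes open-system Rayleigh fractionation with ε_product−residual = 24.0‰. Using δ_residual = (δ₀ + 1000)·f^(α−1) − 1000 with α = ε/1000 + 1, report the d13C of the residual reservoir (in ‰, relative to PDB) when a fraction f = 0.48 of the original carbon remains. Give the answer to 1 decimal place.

-41.3‰

δ₀ = (0.01096425/0.01123720 − 1)×1000 = (0.975710 − 1)×1000 = -24.290‰
α − 1 = ε/1000 = 0.0240
f^(α−1) = 0.48^(0.0240) = 0.982539
δ_res = (-24.290 + 1000) × 0.982539 − 1000 = 958.673 − 1000 = -41.33‰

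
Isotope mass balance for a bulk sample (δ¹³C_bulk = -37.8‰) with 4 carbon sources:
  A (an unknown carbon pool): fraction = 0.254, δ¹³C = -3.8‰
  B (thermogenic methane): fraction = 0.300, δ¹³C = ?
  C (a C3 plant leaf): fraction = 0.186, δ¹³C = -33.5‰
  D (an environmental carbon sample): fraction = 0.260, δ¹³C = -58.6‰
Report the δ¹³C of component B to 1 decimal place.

Isotope mass balance: δ_bulk = Σ fᵢ·δᵢ.
-37.8 = 0.254×(-3.8) + 0.300×δ_B + 0.186×(-33.5) + 0.260×(-58.6)
0.300·δ_B = -37.8 − (-22.432) = -15.368
δ_B = -15.368 / 0.300 = -51.23‰

-51.2‰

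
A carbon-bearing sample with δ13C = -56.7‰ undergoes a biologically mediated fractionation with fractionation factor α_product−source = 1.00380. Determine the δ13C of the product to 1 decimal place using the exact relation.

δ_product = (δ_source + 1000)·α − 1000
δ_product = (-56.7 + 1000) × 1.00380 − 1000
δ_product = 946.885 − 1000 = -53.12‰

-53.1‰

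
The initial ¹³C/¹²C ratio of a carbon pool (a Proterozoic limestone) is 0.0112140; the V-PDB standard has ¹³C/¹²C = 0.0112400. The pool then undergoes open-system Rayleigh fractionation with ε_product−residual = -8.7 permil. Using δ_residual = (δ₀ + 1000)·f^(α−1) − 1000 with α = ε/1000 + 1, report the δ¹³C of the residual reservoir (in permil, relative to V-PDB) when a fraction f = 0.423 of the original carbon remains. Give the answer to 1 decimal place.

5.2 permil

δ₀ = (0.0112140/0.0112400 − 1)×1000 = (0.997687 − 1)×1000 = -2.313 permil
α − 1 = ε/1000 = -0.0087
f^(α−1) = 0.423^(-0.0087) = 1.007513
δ_res = (-2.313 + 1000) × 1.007513 − 1000 = 1005.183 − 1000 = 5.18 permil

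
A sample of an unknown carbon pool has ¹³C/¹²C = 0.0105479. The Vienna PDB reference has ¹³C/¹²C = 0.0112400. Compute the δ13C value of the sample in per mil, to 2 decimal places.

-61.57 per mil

δ13C = (R_sample / R_standard − 1) × 1000
R_sample / R_standard = 0.0105479 / 0.0112400 = 0.938425
δ13C = (0.938425 − 1) × 1000 = -61.575 per mil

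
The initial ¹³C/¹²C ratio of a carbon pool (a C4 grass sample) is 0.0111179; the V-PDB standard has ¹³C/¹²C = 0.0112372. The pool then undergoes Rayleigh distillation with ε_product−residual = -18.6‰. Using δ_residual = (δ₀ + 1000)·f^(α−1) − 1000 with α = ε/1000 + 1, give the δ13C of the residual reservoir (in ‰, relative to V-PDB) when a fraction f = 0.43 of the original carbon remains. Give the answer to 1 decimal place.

δ₀ = (0.0111179/0.0112372 − 1)×1000 = (0.989383 − 1)×1000 = -10.617‰
α − 1 = ε/1000 = -0.0186
f^(α−1) = 0.43^(-0.0186) = 1.015822
δ_res = (-10.617 + 1000) × 1.015822 − 1000 = 1005.037 − 1000 = 5.04‰

5.0‰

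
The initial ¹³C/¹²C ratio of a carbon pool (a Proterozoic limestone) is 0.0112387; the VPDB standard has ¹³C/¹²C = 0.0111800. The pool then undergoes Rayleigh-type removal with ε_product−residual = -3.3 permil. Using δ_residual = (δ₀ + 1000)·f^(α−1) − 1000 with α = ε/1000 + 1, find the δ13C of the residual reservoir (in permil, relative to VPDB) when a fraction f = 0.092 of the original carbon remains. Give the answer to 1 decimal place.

13.2 permil

δ₀ = (0.0112387/0.0111800 − 1)×1000 = (1.005250 − 1)×1000 = 5.250 permil
α − 1 = ε/1000 = -0.0033
f^(α−1) = 0.092^(-0.0033) = 1.007905
δ_res = (5.250 + 1000) × 1.007905 − 1000 = 1013.197 − 1000 = 13.20 permil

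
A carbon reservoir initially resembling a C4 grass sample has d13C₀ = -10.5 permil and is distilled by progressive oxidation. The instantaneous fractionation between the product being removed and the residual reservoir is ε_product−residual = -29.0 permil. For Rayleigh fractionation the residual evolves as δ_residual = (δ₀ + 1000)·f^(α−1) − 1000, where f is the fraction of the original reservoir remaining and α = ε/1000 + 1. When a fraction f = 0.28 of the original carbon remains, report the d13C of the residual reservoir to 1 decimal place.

Rayleigh residual: δ_res = (δ₀ + 1000)·f^(α−1) − 1000
α = ε/1000 + 1 = 0.97100, so α − 1 = -0.02900
f^(α−1) = 0.28^(-0.02900) = 1.037606
δ_res = (-10.5 + 1000) × 1.037606 − 1000 = 1026.711 − 1000 = 26.71 permil

26.7 permil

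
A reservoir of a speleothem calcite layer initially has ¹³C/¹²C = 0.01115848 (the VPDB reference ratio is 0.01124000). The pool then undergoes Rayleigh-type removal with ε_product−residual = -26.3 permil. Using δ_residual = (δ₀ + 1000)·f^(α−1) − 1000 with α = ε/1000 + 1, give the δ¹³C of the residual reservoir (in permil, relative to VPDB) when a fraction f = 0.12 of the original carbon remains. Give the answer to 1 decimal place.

δ₀ = (0.01115848/0.01124000 − 1)×1000 = (0.992747 − 1)×1000 = -7.253 permil
α − 1 = ε/1000 = -0.0263
f^(α−1) = 0.12^(-0.0263) = 1.057347
δ_res = (-7.253 + 1000) × 1.057347 − 1000 = 1049.678 − 1000 = 49.68 permil

49.7 permil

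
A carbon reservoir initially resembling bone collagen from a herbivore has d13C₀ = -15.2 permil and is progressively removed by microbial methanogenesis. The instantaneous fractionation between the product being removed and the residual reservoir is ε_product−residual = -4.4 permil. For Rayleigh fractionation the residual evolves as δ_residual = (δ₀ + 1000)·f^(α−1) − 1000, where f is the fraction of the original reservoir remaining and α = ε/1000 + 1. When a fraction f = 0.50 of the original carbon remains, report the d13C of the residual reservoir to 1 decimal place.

Rayleigh residual: δ_res = (δ₀ + 1000)·f^(α−1) − 1000
α = ε/1000 + 1 = 0.99560, so α − 1 = -0.00440
f^(α−1) = 0.50^(-0.00440) = 1.003055
δ_res = (-15.2 + 1000) × 1.003055 − 1000 = 987.808 − 1000 = -12.19 permil

-12.2 permil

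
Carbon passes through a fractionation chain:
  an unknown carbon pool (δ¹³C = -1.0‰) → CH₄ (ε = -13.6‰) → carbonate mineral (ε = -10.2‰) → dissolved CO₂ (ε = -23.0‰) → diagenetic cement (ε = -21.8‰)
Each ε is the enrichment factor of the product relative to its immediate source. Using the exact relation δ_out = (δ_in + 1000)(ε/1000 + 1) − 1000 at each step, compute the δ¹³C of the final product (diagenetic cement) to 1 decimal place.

step 1: δ = (-1.00 + 1000)·(-13.6/1000 + 1) − 1000 = -14.59‰
step 2: δ = (-14.59 + 1000)·(-10.2/1000 + 1) − 1000 = -24.64‰
step 3: δ = (-24.64 + 1000)·(-23.0/1000 + 1) − 1000 = -47.07‰
step 4: δ = (-47.07 + 1000)·(-21.8/1000 + 1) − 1000 = -67.84‰

-67.8‰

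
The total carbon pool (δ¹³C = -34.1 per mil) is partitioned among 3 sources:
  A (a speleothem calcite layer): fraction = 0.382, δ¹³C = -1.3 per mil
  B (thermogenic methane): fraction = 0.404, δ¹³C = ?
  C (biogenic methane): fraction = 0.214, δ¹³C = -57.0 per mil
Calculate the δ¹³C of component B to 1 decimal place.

-53.0 per mil

Isotope mass balance: δ_bulk = Σ fᵢ·δᵢ.
-34.1 = 0.382×(-1.3) + 0.404×δ_B + 0.214×(-57.0)
0.404·δ_B = -34.1 − (-12.695) = -21.405
δ_B = -21.405 / 0.404 = -52.98 per mil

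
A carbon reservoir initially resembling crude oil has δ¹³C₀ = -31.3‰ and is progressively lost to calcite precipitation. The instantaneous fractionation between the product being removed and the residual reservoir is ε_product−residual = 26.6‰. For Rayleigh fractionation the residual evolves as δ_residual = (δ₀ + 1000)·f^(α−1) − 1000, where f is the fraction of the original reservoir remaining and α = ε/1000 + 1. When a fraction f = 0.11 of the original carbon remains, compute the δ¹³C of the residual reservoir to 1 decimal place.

-86.5‰

Rayleigh residual: δ_res = (δ₀ + 1000)·f^(α−1) − 1000
α = ε/1000 + 1 = 1.02660, so α − 1 = 0.02660
f^(α−1) = 0.11^(0.02660) = 0.942977
δ_res = (-31.3 + 1000) × 0.942977 − 1000 = 913.462 − 1000 = -86.54‰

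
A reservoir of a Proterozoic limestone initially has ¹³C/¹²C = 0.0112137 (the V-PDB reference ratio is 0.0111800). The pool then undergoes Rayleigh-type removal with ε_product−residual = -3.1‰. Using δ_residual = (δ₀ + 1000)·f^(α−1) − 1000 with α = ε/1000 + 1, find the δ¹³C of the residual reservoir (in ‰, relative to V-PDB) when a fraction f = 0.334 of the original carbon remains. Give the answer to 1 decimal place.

δ₀ = (0.0112137/0.0111800 − 1)×1000 = (1.003014 − 1)×1000 = 3.014‰
α − 1 = ε/1000 = -0.0031
f^(α−1) = 0.334^(-0.0031) = 1.003405
δ_res = (3.014 + 1000) × 1.003405 − 1000 = 1006.430 − 1000 = 6.43‰

6.4‰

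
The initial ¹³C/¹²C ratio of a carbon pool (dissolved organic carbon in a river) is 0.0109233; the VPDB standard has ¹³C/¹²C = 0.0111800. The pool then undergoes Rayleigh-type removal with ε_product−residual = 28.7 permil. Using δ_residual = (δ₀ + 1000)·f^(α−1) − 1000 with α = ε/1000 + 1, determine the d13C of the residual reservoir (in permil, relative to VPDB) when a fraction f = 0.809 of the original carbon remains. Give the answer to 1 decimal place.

-28.9 permil

δ₀ = (0.0109233/0.0111800 − 1)×1000 = (0.977039 − 1)×1000 = -22.961 permil
α − 1 = ε/1000 = 0.0287
f^(α−1) = 0.809^(0.0287) = 0.993935
δ_res = (-22.961 + 1000) × 0.993935 − 1000 = 971.114 − 1000 = -28.89 permil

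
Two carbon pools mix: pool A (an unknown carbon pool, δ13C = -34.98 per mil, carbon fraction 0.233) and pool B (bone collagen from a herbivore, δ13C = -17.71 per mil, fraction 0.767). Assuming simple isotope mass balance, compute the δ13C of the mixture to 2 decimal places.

-21.73 per mil

δ_mix = f_A·δ_A + f_B·δ_B
δ_mix = 0.233 × (-34.98) + 0.767 × (-17.71)
δ_mix = -8.150 + -13.584 = -21.734 per mil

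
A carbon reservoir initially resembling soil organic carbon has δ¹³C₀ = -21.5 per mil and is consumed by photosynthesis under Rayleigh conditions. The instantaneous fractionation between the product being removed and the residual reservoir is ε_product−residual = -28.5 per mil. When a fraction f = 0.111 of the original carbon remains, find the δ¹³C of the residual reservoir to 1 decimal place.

Rayleigh residual: δ_res = (δ₀ + 1000)·f^(α−1) − 1000
α = ε/1000 + 1 = 0.97150, so α − 1 = -0.02850
f^(α−1) = 0.111^(-0.02850) = 1.064654
δ_res = (-21.5 + 1000) × 1.064654 − 1000 = 1041.763 − 1000 = 41.76 per mil

41.8 per mil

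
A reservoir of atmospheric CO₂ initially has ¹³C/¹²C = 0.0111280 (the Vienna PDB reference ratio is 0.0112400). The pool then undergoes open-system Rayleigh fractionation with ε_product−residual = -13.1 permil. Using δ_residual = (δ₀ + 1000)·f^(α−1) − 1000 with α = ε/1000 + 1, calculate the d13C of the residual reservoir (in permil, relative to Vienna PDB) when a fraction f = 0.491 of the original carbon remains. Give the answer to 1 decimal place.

-0.7 permil

δ₀ = (0.0111280/0.0112400 − 1)×1000 = (0.990036 − 1)×1000 = -9.964 permil
α − 1 = ε/1000 = -0.0131
f^(α−1) = 0.491^(-0.0131) = 1.009362
δ_res = (-9.964 + 1000) × 1.009362 − 1000 = 999.304 − 1000 = -0.70 permil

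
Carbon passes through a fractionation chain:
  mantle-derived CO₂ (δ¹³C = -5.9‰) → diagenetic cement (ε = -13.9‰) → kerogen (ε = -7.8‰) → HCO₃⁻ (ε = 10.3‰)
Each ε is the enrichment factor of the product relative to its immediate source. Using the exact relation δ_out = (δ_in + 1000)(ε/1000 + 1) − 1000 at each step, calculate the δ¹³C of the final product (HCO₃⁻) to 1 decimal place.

-17.3‰

step 1: δ = (-5.90 + 1000)·(-13.9/1000 + 1) − 1000 = -19.72‰
step 2: δ = (-19.72 + 1000)·(-7.8/1000 + 1) − 1000 = -27.36‰
step 3: δ = (-27.36 + 1000)·(10.3/1000 + 1) − 1000 = -17.35‰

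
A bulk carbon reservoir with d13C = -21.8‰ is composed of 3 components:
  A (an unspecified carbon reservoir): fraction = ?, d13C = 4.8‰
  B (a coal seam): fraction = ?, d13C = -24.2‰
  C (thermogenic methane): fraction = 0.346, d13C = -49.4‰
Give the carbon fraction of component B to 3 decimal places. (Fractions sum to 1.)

Let f_B and f_A be the unknown fractions; fractions sum to 1 so f_B + f_A = 0.654.
Mass balance: Σ fᵢ·δᵢ = δ_bulk ⇒ f_B·(-24.2) + f_A·(4.8) = -21.8 − (-17.092) = -4.708
Substitute f_A = 0.654 − f_B:
f_B·(-24.2 − 4.8) = -4.708 − 0.654×(4.8) = -7.847
f_B = -7.847 / -29.0 = 0.2706

0.271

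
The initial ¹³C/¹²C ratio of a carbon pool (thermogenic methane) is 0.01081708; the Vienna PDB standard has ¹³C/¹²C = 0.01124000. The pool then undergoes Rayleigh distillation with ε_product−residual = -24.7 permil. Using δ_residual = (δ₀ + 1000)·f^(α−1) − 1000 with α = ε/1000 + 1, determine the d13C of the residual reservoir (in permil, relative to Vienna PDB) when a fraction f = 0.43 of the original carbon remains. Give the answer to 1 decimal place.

δ₀ = (0.01081708/0.01124000 − 1)×1000 = (0.962374 − 1)×1000 = -37.626 permil
α − 1 = ε/1000 = -0.0247
f^(α−1) = 0.43^(-0.0247) = 1.021065
δ_res = (-37.626 + 1000) × 1.021065 − 1000 = 982.646 − 1000 = -17.35 permil

-17.4 permil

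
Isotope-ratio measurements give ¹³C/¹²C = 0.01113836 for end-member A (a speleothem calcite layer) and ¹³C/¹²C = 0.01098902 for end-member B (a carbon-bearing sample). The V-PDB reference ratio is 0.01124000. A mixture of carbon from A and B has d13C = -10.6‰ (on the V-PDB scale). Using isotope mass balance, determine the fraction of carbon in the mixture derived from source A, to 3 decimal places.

δ_A = (0.01113836/0.01124000 − 1)×1000 = (0.990957 − 1)×1000 = -9.043‰
δ_B = (0.01098902/0.01124000 − 1)×1000 = (0.977671 − 1)×1000 = -22.329‰
f_A = (δ_mix − δ_B)/(δ_A − δ_B) = (-10.6 − (-22.329))/(-9.043 − (-22.329))
f_A = 11.729 / 13.286 = 0.8828

0.883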